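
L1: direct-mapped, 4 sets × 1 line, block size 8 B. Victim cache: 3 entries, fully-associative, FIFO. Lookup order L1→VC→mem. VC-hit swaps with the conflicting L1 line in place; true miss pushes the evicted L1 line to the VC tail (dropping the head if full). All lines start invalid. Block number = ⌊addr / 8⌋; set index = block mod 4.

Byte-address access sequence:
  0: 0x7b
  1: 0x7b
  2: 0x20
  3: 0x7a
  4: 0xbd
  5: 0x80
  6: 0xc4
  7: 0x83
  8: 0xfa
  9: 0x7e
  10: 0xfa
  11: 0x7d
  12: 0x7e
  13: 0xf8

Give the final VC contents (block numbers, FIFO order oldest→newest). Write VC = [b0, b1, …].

VC = [24, 23, 15]

#0 0x7b→b15/s3 MISS; vc=[]
#1 0x7b→b15/s3 L1-HIT; vc=[]
#2 0x20→b4/s0 MISS; vc=[]
#3 0x7a→b15/s3 L1-HIT; vc=[]
#4 0xbd→b23/s3 MISS; vc=[15]
#5 0x80→b16/s0 MISS; vc=[15,4]
#6 0xc4→b24/s0 MISS; vc=[15,4,16]
#7 0x83→b16/s0 VC-HIT; vc=[15,4,24]
#8 0xfa→b31/s3 MISS; vc=[4,24,23]
#9 0x7e→b15/s3 MISS; vc=[24,23,31]
#10 0xfa→b31/s3 VC-HIT; vc=[24,23,15]
#11 0x7d→b15/s3 VC-HIT; vc=[24,23,31]
#12 0x7e→b15/s3 L1-HIT; vc=[24,23,31]
#13 0xf8→b31/s3 VC-HIT; vc=[24,23,15]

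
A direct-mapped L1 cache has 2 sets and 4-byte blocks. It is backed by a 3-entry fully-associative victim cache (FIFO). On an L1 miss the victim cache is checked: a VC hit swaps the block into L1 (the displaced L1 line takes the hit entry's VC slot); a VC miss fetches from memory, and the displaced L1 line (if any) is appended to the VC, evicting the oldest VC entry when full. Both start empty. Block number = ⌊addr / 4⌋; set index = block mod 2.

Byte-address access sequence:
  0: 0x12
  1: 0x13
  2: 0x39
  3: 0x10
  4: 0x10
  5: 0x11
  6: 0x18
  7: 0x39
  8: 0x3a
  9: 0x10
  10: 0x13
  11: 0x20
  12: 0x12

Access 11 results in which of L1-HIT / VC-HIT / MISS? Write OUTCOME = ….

#0 0x12→b4/s0 MISS; vc=[]
#1 0x13→b4/s0 L1-HIT; vc=[]
#2 0x39→b14/s0 MISS; vc=[4]
#3 0x10→b4/s0 VC-HIT; vc=[14]
#4 0x10→b4/s0 L1-HIT; vc=[14]
#5 0x11→b4/s0 L1-HIT; vc=[14]
#6 0x18→b6/s0 MISS; vc=[14,4]
#7 0x39→b14/s0 VC-HIT; vc=[6,4]
#8 0x3a→b14/s0 L1-HIT; vc=[6,4]
#9 0x10→b4/s0 VC-HIT; vc=[6,14]
#10 0x13→b4/s0 L1-HIT; vc=[6,14]
#11 0x20→b8/s0 MISS; vc=[6,14,4]
#12 0x12→b4/s0 VC-HIT; vc=[6,14,8]

OUTCOME = MISS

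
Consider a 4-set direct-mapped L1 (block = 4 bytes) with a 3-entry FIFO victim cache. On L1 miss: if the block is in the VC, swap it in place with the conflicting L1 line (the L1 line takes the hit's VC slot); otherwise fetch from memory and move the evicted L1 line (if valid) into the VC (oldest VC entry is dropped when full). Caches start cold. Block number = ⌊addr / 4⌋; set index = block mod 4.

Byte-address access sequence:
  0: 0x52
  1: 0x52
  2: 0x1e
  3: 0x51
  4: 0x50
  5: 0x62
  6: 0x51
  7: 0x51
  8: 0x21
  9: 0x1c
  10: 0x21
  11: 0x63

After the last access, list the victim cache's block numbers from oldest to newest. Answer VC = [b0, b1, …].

  [0] addr=0x52 blk=20 s=0: MISS | VC []
  [1] addr=0x52 blk=20 s=0: L1-HIT | VC []
  [2] addr=0x1e blk=7 s=3: MISS | VC []
  [3] addr=0x51 blk=20 s=0: L1-HIT | VC []
  [4] addr=0x50 blk=20 s=0: L1-HIT | VC []
  [5] addr=0x62 blk=24 s=0: MISS | VC [20]
  [6] addr=0x51 blk=20 s=0: VC-HIT | VC [24]
  [7] addr=0x51 blk=20 s=0: L1-HIT | VC [24]
  [8] addr=0x21 blk=8 s=0: MISS | VC [24, 20]
  [9] addr=0x1c blk=7 s=3: L1-HIT | VC [24, 20]
  [10] addr=0x21 blk=8 s=0: L1-HIT | VC [24, 20]
  [11] addr=0x63 blk=24 s=0: VC-HIT | VC [8, 20]

VC = [8, 20]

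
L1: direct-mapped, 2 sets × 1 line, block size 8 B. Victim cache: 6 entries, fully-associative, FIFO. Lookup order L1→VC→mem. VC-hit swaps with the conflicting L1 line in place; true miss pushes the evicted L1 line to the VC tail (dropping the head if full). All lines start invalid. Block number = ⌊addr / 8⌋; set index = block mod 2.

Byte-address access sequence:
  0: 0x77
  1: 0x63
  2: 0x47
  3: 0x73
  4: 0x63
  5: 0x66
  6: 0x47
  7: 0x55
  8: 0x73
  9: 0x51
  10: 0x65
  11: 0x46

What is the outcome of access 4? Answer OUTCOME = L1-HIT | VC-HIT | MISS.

OUTCOME = VC-HIT

  [0] addr=0x77 blk=14 s=0: MISS | VC []
  [1] addr=0x63 blk=12 s=0: MISS | VC [14]
  [2] addr=0x47 blk=8 s=0: MISS | VC [14, 12]
  [3] addr=0x73 blk=14 s=0: VC-HIT | VC [8, 12]
  [4] addr=0x63 blk=12 s=0: VC-HIT | VC [8, 14]
  [5] addr=0x66 blk=12 s=0: L1-HIT | VC [8, 14]
  [6] addr=0x47 blk=8 s=0: VC-HIT | VC [12, 14]
  [7] addr=0x55 blk=10 s=0: MISS | VC [12, 14, 8]
  [8] addr=0x73 blk=14 s=0: VC-HIT | VC [12, 10, 8]
  [9] addr=0x51 blk=10 s=0: VC-HIT | VC [12, 14, 8]
  [10] addr=0x65 blk=12 s=0: VC-HIT | VC [10, 14, 8]
  [11] addr=0x46 blk=8 s=0: VC-HIT | VC [10, 14, 12]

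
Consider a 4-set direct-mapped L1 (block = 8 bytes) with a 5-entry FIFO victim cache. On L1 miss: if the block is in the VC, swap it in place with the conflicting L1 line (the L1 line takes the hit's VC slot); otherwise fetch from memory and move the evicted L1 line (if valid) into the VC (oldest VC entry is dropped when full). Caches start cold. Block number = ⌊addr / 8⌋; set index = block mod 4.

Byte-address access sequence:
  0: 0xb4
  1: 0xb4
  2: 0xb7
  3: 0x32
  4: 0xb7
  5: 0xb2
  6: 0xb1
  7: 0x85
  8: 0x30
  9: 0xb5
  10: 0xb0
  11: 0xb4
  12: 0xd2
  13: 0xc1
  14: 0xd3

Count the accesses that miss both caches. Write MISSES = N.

0: 0xb4 (blk 22, set 2) → MISS  vc=[]
1: 0xb4 (blk 22, set 2) → L1-HIT  vc=[]
2: 0xb7 (blk 22, set 2) → L1-HIT  vc=[]
3: 0x32 (blk 6, set 2) → MISS  vc=[22]
4: 0xb7 (blk 22, set 2) → VC-HIT  vc=[6]
5: 0xb2 (blk 22, set 2) → L1-HIT  vc=[6]
6: 0xb1 (blk 22, set 2) → L1-HIT  vc=[6]
7: 0x85 (blk 16, set 0) → MISS  vc=[6]
8: 0x30 (blk 6, set 2) → VC-HIT  vc=[22]
9: 0xb5 (blk 22, set 2) → VC-HIT  vc=[6]
10: 0xb0 (blk 22, set 2) → L1-HIT  vc=[6]
11: 0xb4 (blk 22, set 2) → L1-HIT  vc=[6]
12: 0xd2 (blk 26, set 2) → MISS  vc=[6, 22]
13: 0xc1 (blk 24, set 0) → MISS  vc=[6, 22, 16]
14: 0xd3 (blk 26, set 2) → L1-HIT  vc=[6, 22, 16]

MISSES = 5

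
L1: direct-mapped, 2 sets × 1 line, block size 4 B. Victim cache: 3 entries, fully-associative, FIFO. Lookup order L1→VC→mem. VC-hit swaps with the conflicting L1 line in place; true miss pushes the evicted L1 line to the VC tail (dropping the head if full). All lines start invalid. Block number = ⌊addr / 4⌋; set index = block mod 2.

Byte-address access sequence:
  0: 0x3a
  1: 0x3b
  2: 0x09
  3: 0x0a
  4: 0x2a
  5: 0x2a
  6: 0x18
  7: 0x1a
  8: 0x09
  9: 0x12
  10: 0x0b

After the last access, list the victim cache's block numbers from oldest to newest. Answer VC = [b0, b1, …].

VC = [6, 10, 4]

0: 0x3a (blk 14, set 0) → MISS  vc=[]
1: 0x3b (blk 14, set 0) → L1-HIT  vc=[]
2: 0x9 (blk 2, set 0) → MISS  vc=[14]
3: 0xa (blk 2, set 0) → L1-HIT  vc=[14]
4: 0x2a (blk 10, set 0) → MISS  vc=[14, 2]
5: 0x2a (blk 10, set 0) → L1-HIT  vc=[14, 2]
6: 0x18 (blk 6, set 0) → MISS  vc=[14, 2, 10]
7: 0x1a (blk 6, set 0) → L1-HIT  vc=[14, 2, 10]
8: 0x9 (blk 2, set 0) → VC-HIT  vc=[14, 6, 10]
9: 0x12 (blk 4, set 0) → MISS  vc=[6, 10, 2]
10: 0xb (blk 2, set 0) → VC-HIT  vc=[6, 10, 4]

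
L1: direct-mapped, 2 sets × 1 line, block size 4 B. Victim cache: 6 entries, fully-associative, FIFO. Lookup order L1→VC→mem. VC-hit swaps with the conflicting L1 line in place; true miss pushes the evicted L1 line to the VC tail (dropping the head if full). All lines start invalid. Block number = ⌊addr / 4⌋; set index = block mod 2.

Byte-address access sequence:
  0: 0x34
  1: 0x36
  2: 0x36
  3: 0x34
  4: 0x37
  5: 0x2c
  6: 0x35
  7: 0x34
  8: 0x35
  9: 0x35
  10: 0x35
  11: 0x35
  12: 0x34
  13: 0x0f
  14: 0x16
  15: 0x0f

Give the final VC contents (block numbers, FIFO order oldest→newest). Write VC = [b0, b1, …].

VC = [11, 13, 5]

#0 0x34→b13/s1 MISS; vc=[]
#1 0x36→b13/s1 L1-HIT; vc=[]
#2 0x36→b13/s1 L1-HIT; vc=[]
#3 0x34→b13/s1 L1-HIT; vc=[]
#4 0x37→b13/s1 L1-HIT; vc=[]
#5 0x2c→b11/s1 MISS; vc=[13]
#6 0x35→b13/s1 VC-HIT; vc=[11]
#7 0x34→b13/s1 L1-HIT; vc=[11]
#8 0x35→b13/s1 L1-HIT; vc=[11]
#9 0x35→b13/s1 L1-HIT; vc=[11]
#10 0x35→b13/s1 L1-HIT; vc=[11]
#11 0x35→b13/s1 L1-HIT; vc=[11]
#12 0x34→b13/s1 L1-HIT; vc=[11]
#13 0xf→b3/s1 MISS; vc=[11,13]
#14 0x16→b5/s1 MISS; vc=[11,13,3]
#15 0xf→b3/s1 VC-HIT; vc=[11,13,5]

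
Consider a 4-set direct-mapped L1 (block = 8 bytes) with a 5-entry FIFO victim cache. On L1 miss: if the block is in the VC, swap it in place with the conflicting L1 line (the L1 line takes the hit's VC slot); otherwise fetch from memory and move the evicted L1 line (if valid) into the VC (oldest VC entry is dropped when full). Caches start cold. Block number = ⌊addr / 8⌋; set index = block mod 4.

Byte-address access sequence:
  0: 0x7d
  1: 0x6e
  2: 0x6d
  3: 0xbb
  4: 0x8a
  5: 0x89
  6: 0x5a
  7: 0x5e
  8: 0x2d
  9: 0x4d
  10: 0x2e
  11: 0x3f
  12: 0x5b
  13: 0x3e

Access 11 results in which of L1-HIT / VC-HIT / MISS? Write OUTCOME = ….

OUTCOME = MISS

0: 0x7d (blk 15, set 3) → MISS  vc=[]
1: 0x6e (blk 13, set 1) → MISS  vc=[]
2: 0x6d (blk 13, set 1) → L1-HIT  vc=[]
3: 0xbb (blk 23, set 3) → MISS  vc=[15]
4: 0x8a (blk 17, set 1) → MISS  vc=[15, 13]
5: 0x89 (blk 17, set 1) → L1-HIT  vc=[15, 13]
6: 0x5a (blk 11, set 3) → MISS  vc=[15, 13, 23]
7: 0x5e (blk 11, set 3) → L1-HIT  vc=[15, 13, 23]
8: 0x2d (blk 5, set 1) → MISS  vc=[15, 13, 23, 17]
9: 0x4d (blk 9, set 1) → MISS  vc=[15, 13, 23, 17, 5]
10: 0x2e (blk 5, set 1) → VC-HIT  vc=[15, 13, 23, 17, 9]
11: 0x3f (blk 7, set 3) → MISS  vc=[13, 23, 17, 9, 11]
12: 0x5b (blk 11, set 3) → VC-HIT  vc=[13, 23, 17, 9, 7]
13: 0x3e (blk 7, set 3) → VC-HIT  vc=[13, 23, 17, 9, 11]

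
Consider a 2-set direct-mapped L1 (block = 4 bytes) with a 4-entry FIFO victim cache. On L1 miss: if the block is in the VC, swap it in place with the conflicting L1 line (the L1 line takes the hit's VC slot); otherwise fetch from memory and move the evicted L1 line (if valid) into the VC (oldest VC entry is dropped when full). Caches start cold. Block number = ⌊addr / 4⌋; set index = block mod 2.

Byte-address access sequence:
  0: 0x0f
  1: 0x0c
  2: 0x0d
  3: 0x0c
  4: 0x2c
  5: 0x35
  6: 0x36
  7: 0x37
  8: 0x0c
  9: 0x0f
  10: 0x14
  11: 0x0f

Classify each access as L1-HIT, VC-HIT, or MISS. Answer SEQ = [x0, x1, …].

0: 0xf (blk 3, set 1) → MISS  vc=[]
1: 0xc (blk 3, set 1) → L1-HIT  vc=[]
2: 0xd (blk 3, set 1) → L1-HIT  vc=[]
3: 0xc (blk 3, set 1) → L1-HIT  vc=[]
4: 0x2c (blk 11, set 1) → MISS  vc=[3]
5: 0x35 (blk 13, set 1) → MISS  vc=[3, 11]
6: 0x36 (blk 13, set 1) → L1-HIT  vc=[3, 11]
7: 0x37 (blk 13, set 1) → L1-HIT  vc=[3, 11]
8: 0xc (blk 3, set 1) → VC-HIT  vc=[13, 11]
9: 0xf (blk 3, set 1) → L1-HIT  vc=[13, 11]
10: 0x14 (blk 5, set 1) → MISS  vc=[13, 11, 3]
11: 0xf (blk 3, set 1) → VC-HIT  vc=[13, 11, 5]

SEQ = [MISS, L1-HIT, L1-HIT, L1-HIT, MISS, MISS, L1-HIT, L1-HIT, VC-HIT, L1-HIT, MISS, VC-HIT]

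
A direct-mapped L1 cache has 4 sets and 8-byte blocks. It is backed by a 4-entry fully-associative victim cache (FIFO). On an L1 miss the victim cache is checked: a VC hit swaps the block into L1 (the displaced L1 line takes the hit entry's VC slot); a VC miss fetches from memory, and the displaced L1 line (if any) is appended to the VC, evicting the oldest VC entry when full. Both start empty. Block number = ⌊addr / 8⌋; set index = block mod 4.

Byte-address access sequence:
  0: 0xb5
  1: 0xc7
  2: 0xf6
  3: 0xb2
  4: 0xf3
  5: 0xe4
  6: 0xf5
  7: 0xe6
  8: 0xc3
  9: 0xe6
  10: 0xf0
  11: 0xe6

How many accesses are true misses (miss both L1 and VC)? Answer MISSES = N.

#0 0xb5→b22/s2 MISS; vc=[]
#1 0xc7→b24/s0 MISS; vc=[]
#2 0xf6→b30/s2 MISS; vc=[22]
#3 0xb2→b22/s2 VC-HIT; vc=[30]
#4 0xf3→b30/s2 VC-HIT; vc=[22]
#5 0xe4→b28/s0 MISS; vc=[22,24]
#6 0xf5→b30/s2 L1-HIT; vc=[22,24]
#7 0xe6→b28/s0 L1-HIT; vc=[22,24]
#8 0xc3→b24/s0 VC-HIT; vc=[22,28]
#9 0xe6→b28/s0 VC-HIT; vc=[22,24]
#10 0xf0→b30/s2 L1-HIT; vc=[22,24]
#11 0xe6→b28/s0 L1-HIT; vc=[22,24]

MISSES = 4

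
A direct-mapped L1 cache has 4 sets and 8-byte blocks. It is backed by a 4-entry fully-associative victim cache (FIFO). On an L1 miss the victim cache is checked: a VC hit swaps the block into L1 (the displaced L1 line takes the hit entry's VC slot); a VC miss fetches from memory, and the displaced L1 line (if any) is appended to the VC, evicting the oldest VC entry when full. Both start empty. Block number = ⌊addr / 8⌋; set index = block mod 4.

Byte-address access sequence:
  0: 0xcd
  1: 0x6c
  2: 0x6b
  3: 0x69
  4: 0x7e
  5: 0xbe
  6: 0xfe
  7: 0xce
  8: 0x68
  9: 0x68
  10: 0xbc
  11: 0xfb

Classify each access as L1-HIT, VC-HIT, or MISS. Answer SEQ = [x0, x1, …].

  [0] addr=0xcd blk=25 s=1: MISS | VC []
  [1] addr=0x6c blk=13 s=1: MISS | VC [25]
  [2] addr=0x6b blk=13 s=1: L1-HIT | VC [25]
  [3] addr=0x69 blk=13 s=1: L1-HIT | VC [25]
  [4] addr=0x7e blk=15 s=3: MISS | VC [25]
  [5] addr=0xbe blk=23 s=3: MISS | VC [25, 15]
  [6] addr=0xfe blk=31 s=3: MISS | VC [25, 15, 23]
  [7] addr=0xce blk=25 s=1: VC-HIT | VC [13, 15, 23]
  [8] addr=0x68 blk=13 s=1: VC-HIT | VC [25, 15, 23]
  [9] addr=0x68 blk=13 s=1: L1-HIT | VC [25, 15, 23]
  [10] addr=0xbc blk=23 s=3: VC-HIT | VC [25, 15, 31]
  [11] addr=0xfb blk=31 s=3: VC-HIT | VC [25, 15, 23]

SEQ = [MISS, MISS, L1-HIT, L1-HIT, MISS, MISS, MISS, VC-HIT, VC-HIT, L1-HIT, VC-HIT, VC-HIT]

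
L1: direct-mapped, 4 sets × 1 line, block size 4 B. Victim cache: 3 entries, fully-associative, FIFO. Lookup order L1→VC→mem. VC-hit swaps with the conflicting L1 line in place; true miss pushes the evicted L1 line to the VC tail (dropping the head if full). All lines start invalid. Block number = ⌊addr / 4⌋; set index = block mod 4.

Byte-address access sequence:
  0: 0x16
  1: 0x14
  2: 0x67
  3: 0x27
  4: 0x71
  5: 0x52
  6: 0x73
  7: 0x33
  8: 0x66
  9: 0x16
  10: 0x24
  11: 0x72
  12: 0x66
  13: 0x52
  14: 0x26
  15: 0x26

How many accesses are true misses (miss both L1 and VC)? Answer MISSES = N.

MISSES = 9

0: 0x16 (blk 5, set 1) → MISS  vc=[]
1: 0x14 (blk 5, set 1) → L1-HIT  vc=[]
2: 0x67 (blk 25, set 1) → MISS  vc=[5]
3: 0x27 (blk 9, set 1) → MISS  vc=[5, 25]
4: 0x71 (blk 28, set 0) → MISS  vc=[5, 25]
5: 0x52 (blk 20, set 0) → MISS  vc=[5, 25, 28]
6: 0x73 (blk 28, set 0) → VC-HIT  vc=[5, 25, 20]
7: 0x33 (blk 12, set 0) → MISS  vc=[25, 20, 28]
8: 0x66 (blk 25, set 1) → VC-HIT  vc=[9, 20, 28]
9: 0x16 (blk 5, set 1) → MISS  vc=[20, 28, 25]
10: 0x24 (blk 9, set 1) → MISS  vc=[28, 25, 5]
11: 0x72 (blk 28, set 0) → VC-HIT  vc=[12, 25, 5]
12: 0x66 (blk 25, set 1) → VC-HIT  vc=[12, 9, 5]
13: 0x52 (blk 20, set 0) → MISS  vc=[9, 5, 28]
14: 0x26 (blk 9, set 1) → VC-HIT  vc=[25, 5, 28]
15: 0x26 (blk 9, set 1) → L1-HIT  vc=[25, 5, 28]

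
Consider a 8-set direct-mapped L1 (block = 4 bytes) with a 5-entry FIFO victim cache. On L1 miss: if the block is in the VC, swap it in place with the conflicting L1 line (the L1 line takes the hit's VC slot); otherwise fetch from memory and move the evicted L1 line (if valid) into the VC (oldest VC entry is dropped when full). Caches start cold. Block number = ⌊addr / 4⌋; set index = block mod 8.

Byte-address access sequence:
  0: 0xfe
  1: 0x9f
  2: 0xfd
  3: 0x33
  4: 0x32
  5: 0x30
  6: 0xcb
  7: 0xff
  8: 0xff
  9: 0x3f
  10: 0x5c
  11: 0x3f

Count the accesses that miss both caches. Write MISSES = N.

MISSES = 6

#0 0xfe→b63/s7 MISS; vc=[]
#1 0x9f→b39/s7 MISS; vc=[63]
#2 0xfd→b63/s7 VC-HIT; vc=[39]
#3 0x33→b12/s4 MISS; vc=[39]
#4 0x32→b12/s4 L1-HIT; vc=[39]
#5 0x30→b12/s4 L1-HIT; vc=[39]
#6 0xcb→b50/s2 MISS; vc=[39]
#7 0xff→b63/s7 L1-HIT; vc=[39]
#8 0xff→b63/s7 L1-HIT; vc=[39]
#9 0x3f→b15/s7 MISS; vc=[39,63]
#10 0x5c→b23/s7 MISS; vc=[39,63,15]
#11 0x3f→b15/s7 VC-HIT; vc=[39,63,23]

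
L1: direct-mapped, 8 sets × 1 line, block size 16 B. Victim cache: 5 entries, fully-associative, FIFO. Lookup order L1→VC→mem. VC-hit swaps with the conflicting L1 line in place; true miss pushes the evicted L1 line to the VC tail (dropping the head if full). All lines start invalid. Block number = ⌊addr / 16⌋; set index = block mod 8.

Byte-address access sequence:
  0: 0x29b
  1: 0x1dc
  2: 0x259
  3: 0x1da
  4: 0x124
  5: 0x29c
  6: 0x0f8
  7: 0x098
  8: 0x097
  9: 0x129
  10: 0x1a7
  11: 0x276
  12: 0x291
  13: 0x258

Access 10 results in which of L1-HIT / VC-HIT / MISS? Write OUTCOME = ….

#0 0x29b→b41/s1 MISS; vc=[]
#1 0x1dc→b29/s5 MISS; vc=[]
#2 0x259→b37/s5 MISS; vc=[29]
#3 0x1da→b29/s5 VC-HIT; vc=[37]
#4 0x124→b18/s2 MISS; vc=[37]
#5 0x29c→b41/s1 L1-HIT; vc=[37]
#6 0xf8→b15/s7 MISS; vc=[37]
#7 0x98→b9/s1 MISS; vc=[37,41]
#8 0x97→b9/s1 L1-HIT; vc=[37,41]
#9 0x129→b18/s2 L1-HIT; vc=[37,41]
#10 0x1a7→b26/s2 MISS; vc=[37,41,18]
#11 0x276→b39/s7 MISS; vc=[37,41,18,15]
#12 0x291→b41/s1 VC-HIT; vc=[37,9,18,15]
#13 0x258→b37/s5 VC-HIT; vc=[29,9,18,15]

OUTCOME = MISS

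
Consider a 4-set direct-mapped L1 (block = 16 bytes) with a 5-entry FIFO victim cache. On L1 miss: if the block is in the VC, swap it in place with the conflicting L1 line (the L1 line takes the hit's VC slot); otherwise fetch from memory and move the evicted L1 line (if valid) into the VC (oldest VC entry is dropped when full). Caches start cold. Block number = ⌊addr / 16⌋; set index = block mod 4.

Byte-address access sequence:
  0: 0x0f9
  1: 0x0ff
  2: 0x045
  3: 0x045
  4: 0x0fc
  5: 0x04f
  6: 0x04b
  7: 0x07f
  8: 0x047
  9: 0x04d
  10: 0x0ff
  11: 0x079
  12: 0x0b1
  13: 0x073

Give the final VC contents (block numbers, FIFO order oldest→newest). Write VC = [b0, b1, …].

0: 0xf9 (blk 15, set 3) → MISS  vc=[]
1: 0xff (blk 15, set 3) → L1-HIT  vc=[]
2: 0x45 (blk 4, set 0) → MISS  vc=[]
3: 0x45 (blk 4, set 0) → L1-HIT  vc=[]
4: 0xfc (blk 15, set 3) → L1-HIT  vc=[]
5: 0x4f (blk 4, set 0) → L1-HIT  vc=[]
6: 0x4b (blk 4, set 0) → L1-HIT  vc=[]
7: 0x7f (blk 7, set 3) → MISS  vc=[15]
8: 0x47 (blk 4, set 0) → L1-HIT  vc=[15]
9: 0x4d (blk 4, set 0) → L1-HIT  vc=[15]
10: 0xff (blk 15, set 3) → VC-HIT  vc=[7]
11: 0x79 (blk 7, set 3) → VC-HIT  vc=[15]
12: 0xb1 (blk 11, set 3) → MISS  vc=[15, 7]
13: 0x73 (blk 7, set 3) → VC-HIT  vc=[15, 11]

VC = [15, 11]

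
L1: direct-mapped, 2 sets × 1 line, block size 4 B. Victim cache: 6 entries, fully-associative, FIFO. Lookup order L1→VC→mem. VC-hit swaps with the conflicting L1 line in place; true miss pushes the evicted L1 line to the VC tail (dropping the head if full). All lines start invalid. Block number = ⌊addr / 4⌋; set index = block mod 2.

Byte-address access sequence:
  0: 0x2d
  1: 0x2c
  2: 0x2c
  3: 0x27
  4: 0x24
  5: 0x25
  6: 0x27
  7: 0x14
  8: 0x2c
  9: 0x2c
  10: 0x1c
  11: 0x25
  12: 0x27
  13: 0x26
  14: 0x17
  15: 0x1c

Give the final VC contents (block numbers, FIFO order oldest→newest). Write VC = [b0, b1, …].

0: 0x2d (blk 11, set 1) → MISS  vc=[]
1: 0x2c (blk 11, set 1) → L1-HIT  vc=[]
2: 0x2c (blk 11, set 1) → L1-HIT  vc=[]
3: 0x27 (blk 9, set 1) → MISS  vc=[11]
4: 0x24 (blk 9, set 1) → L1-HIT  vc=[11]
5: 0x25 (blk 9, set 1) → L1-HIT  vc=[11]
6: 0x27 (blk 9, set 1) → L1-HIT  vc=[11]
7: 0x14 (blk 5, set 1) → MISS  vc=[11, 9]
8: 0x2c (blk 11, set 1) → VC-HIT  vc=[5, 9]
9: 0x2c (blk 11, set 1) → L1-HIT  vc=[5, 9]
10: 0x1c (blk 7, set 1) → MISS  vc=[5, 9, 11]
11: 0x25 (blk 9, set 1) → VC-HIT  vc=[5, 7, 11]
12: 0x27 (blk 9, set 1) → L1-HIT  vc=[5, 7, 11]
13: 0x26 (blk 9, set 1) → L1-HIT  vc=[5, 7, 11]
14: 0x17 (blk 5, set 1) → VC-HIT  vc=[9, 7, 11]
15: 0x1c (blk 7, set 1) → VC-HIT  vc=[9, 5, 11]

VC = [9, 5, 11]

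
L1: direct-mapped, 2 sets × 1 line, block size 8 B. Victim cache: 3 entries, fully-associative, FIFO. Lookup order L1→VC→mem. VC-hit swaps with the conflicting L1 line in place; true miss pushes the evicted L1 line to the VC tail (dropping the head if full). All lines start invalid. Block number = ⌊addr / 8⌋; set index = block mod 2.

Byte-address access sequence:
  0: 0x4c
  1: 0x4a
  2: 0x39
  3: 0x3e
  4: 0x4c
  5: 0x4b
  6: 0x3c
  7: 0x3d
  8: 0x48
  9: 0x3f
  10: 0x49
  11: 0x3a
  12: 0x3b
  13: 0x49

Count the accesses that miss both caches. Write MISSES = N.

0: 0x4c (blk 9, set 1) → MISS  vc=[]
1: 0x4a (blk 9, set 1) → L1-HIT  vc=[]
2: 0x39 (blk 7, set 1) → MISS  vc=[9]
3: 0x3e (blk 7, set 1) → L1-HIT  vc=[9]
4: 0x4c (blk 9, set 1) → VC-HIT  vc=[7]
5: 0x4b (blk 9, set 1) → L1-HIT  vc=[7]
6: 0x3c (blk 7, set 1) → VC-HIT  vc=[9]
7: 0x3d (blk 7, set 1) → L1-HIT  vc=[9]
8: 0x48 (blk 9, set 1) → VC-HIT  vc=[7]
9: 0x3f (blk 7, set 1) → VC-HIT  vc=[9]
10: 0x49 (blk 9, set 1) → VC-HIT  vc=[7]
11: 0x3a (blk 7, set 1) → VC-HIT  vc=[9]
12: 0x3b (blk 7, set 1) → L1-HIT  vc=[9]
13: 0x49 (blk 9, set 1) → VC-HIT  vc=[7]

MISSES = 2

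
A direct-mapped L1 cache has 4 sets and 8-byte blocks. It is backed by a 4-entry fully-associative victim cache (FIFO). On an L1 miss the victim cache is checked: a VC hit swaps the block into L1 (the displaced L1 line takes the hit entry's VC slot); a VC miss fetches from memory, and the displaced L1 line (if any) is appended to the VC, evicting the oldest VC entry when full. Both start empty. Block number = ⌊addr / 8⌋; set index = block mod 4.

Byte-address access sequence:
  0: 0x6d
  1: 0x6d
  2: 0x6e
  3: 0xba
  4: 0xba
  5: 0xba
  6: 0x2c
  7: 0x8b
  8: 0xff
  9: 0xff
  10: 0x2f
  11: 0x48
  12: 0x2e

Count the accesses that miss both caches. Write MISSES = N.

MISSES = 6

0: 0x6d (blk 13, set 1) → MISS  vc=[]
1: 0x6d (blk 13, set 1) → L1-HIT  vc=[]
2: 0x6e (blk 13, set 1) → L1-HIT  vc=[]
3: 0xba (blk 23, set 3) → MISS  vc=[]
4: 0xba (blk 23, set 3) → L1-HIT  vc=[]
5: 0xba (blk 23, set 3) → L1-HIT  vc=[]
6: 0x2c (blk 5, set 1) → MISS  vc=[13]
7: 0x8b (blk 17, set 1) → MISS  vc=[13, 5]
8: 0xff (blk 31, set 3) → MISS  vc=[13, 5, 23]
9: 0xff (blk 31, set 3) → L1-HIT  vc=[13, 5, 23]
10: 0x2f (blk 5, set 1) → VC-HIT  vc=[13, 17, 23]
11: 0x48 (blk 9, set 1) → MISS  vc=[13, 17, 23, 5]
12: 0x2e (blk 5, set 1) → VC-HIT  vc=[13, 17, 23, 9]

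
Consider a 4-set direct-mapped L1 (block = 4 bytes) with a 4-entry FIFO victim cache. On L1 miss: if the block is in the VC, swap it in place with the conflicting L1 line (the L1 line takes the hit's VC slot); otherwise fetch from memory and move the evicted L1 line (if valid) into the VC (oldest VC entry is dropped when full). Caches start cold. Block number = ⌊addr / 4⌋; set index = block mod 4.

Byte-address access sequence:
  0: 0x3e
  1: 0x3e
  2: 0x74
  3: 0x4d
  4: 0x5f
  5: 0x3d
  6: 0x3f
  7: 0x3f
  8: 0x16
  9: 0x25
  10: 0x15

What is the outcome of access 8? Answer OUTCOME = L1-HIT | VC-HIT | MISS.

#0 0x3e→b15/s3 MISS; vc=[]
#1 0x3e→b15/s3 L1-HIT; vc=[]
#2 0x74→b29/s1 MISS; vc=[]
#3 0x4d→b19/s3 MISS; vc=[15]
#4 0x5f→b23/s3 MISS; vc=[15,19]
#5 0x3d→b15/s3 VC-HIT; vc=[23,19]
#6 0x3f→b15/s3 L1-HIT; vc=[23,19]
#7 0x3f→b15/s3 L1-HIT; vc=[23,19]
#8 0x16→b5/s1 MISS; vc=[23,19,29]
#9 0x25→b9/s1 MISS; vc=[23,19,29,5]
#10 0x15→b5/s1 VC-HIT; vc=[23,19,29,9]

OUTCOME = MISS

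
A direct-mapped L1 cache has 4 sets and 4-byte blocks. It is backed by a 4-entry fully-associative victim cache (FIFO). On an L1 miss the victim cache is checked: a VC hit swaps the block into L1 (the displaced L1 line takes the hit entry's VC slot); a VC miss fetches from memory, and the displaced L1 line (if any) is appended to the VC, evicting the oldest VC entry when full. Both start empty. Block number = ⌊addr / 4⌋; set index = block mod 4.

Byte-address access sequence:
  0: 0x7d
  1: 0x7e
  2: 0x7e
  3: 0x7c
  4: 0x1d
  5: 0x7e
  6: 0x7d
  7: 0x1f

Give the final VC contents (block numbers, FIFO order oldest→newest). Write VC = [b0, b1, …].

0: 0x7d (blk 31, set 3) → MISS  vc=[]
1: 0x7e (blk 31, set 3) → L1-HIT  vc=[]
2: 0x7e (blk 31, set 3) → L1-HIT  vc=[]
3: 0x7c (blk 31, set 3) → L1-HIT  vc=[]
4: 0x1d (blk 7, set 3) → MISS  vc=[31]
5: 0x7e (blk 31, set 3) → VC-HIT  vc=[7]
6: 0x7d (blk 31, set 3) → L1-HIT  vc=[7]
7: 0x1f (blk 7, set 3) → VC-HIT  vc=[31]

VC = [31]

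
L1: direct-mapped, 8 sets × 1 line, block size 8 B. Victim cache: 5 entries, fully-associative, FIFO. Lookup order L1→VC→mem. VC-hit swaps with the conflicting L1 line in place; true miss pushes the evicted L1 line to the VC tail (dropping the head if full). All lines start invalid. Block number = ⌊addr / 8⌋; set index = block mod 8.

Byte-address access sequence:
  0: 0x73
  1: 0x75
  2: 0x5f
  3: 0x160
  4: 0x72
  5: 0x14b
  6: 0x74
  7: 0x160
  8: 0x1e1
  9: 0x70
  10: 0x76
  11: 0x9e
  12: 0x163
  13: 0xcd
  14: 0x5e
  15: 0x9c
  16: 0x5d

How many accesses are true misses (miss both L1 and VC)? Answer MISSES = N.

0: 0x73 (blk 14, set 6) → MISS  vc=[]
1: 0x75 (blk 14, set 6) → L1-HIT  vc=[]
2: 0x5f (blk 11, set 3) → MISS  vc=[]
3: 0x160 (blk 44, set 4) → MISS  vc=[]
4: 0x72 (blk 14, set 6) → L1-HIT  vc=[]
5: 0x14b (blk 41, set 1) → MISS  vc=[]
6: 0x74 (blk 14, set 6) → L1-HIT  vc=[]
7: 0x160 (blk 44, set 4) → L1-HIT  vc=[]
8: 0x1e1 (blk 60, set 4) → MISS  vc=[44]
9: 0x70 (blk 14, set 6) → L1-HIT  vc=[44]
10: 0x76 (blk 14, set 6) → L1-HIT  vc=[44]
11: 0x9e (blk 19, set 3) → MISS  vc=[44, 11]
12: 0x163 (blk 44, set 4) → VC-HIT  vc=[60, 11]
13: 0xcd (blk 25, set 1) → MISS  vc=[60, 11, 41]
14: 0x5e (blk 11, set 3) → VC-HIT  vc=[60, 19, 41]
15: 0x9c (blk 19, set 3) → VC-HIT  vc=[60, 11, 41]
16: 0x5d (blk 11, set 3) → VC-HIT  vc=[60, 19, 41]

MISSES = 7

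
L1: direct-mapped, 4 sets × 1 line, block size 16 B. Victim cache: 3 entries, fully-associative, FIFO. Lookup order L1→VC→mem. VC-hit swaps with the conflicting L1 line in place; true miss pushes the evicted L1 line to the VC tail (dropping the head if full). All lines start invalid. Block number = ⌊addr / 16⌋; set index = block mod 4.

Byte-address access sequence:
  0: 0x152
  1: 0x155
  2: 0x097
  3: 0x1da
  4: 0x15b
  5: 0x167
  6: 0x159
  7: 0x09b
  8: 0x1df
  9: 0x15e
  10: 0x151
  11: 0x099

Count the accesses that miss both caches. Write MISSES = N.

MISSES = 4

#0 0x152→b21/s1 MISS; vc=[]
#1 0x155→b21/s1 L1-HIT; vc=[]
#2 0x97→b9/s1 MISS; vc=[21]
#3 0x1da→b29/s1 MISS; vc=[21,9]
#4 0x15b→b21/s1 VC-HIT; vc=[29,9]
#5 0x167→b22/s2 MISS; vc=[29,9]
#6 0x159→b21/s1 L1-HIT; vc=[29,9]
#7 0x9b→b9/s1 VC-HIT; vc=[29,21]
#8 0x1df→b29/s1 VC-HIT; vc=[9,21]
#9 0x15e→b21/s1 VC-HIT; vc=[9,29]
#10 0x151→b21/s1 L1-HIT; vc=[9,29]
#11 0x99→b9/s1 VC-HIT; vc=[21,29]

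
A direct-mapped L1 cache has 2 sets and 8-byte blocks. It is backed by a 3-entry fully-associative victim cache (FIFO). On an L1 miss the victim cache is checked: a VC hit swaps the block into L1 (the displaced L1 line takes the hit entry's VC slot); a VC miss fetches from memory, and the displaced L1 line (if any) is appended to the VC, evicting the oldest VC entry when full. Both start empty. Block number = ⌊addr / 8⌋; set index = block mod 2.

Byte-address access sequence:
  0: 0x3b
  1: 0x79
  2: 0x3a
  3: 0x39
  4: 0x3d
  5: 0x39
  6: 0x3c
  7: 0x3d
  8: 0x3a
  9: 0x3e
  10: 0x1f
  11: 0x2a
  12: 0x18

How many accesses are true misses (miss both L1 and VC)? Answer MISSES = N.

  [0] addr=0x3b blk=7 s=1: MISS | VC []
  [1] addr=0x79 blk=15 s=1: MISS | VC [7]
  [2] addr=0x3a blk=7 s=1: VC-HIT | VC [15]
  [3] addr=0x39 blk=7 s=1: L1-HIT | VC [15]
  [4] addr=0x3d blk=7 s=1: L1-HIT | VC [15]
  [5] addr=0x39 blk=7 s=1: L1-HIT | VC [15]
  [6] addr=0x3c blk=7 s=1: L1-HIT | VC [15]
  [7] addr=0x3d blk=7 s=1: L1-HIT | VC [15]
  [8] addr=0x3a blk=7 s=1: L1-HIT | VC [15]
  [9] addr=0x3e blk=7 s=1: L1-HIT | VC [15]
  [10] addr=0x1f blk=3 s=1: MISS | VC [15, 7]
  [11] addr=0x2a blk=5 s=1: MISS | VC [15, 7, 3]
  [12] addr=0x18 blk=3 s=1: VC-HIT | VC [15, 7, 5]

MISSES = 4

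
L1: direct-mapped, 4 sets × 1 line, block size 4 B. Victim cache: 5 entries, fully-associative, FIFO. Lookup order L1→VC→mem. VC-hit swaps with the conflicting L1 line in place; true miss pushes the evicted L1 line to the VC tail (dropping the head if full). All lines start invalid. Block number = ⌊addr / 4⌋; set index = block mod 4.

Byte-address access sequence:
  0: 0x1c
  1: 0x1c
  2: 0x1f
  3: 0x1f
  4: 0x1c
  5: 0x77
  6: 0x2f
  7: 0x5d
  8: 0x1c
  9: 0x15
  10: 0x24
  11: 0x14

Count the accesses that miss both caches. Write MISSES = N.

  [0] addr=0x1c blk=7 s=3: MISS | VC []
  [1] addr=0x1c blk=7 s=3: L1-HIT | VC []
  [2] addr=0x1f blk=7 s=3: L1-HIT | VC []
  [3] addr=0x1f blk=7 s=3: L1-HIT | VC []
  [4] addr=0x1c blk=7 s=3: L1-HIT | VC []
  [5] addr=0x77 blk=29 s=1: MISS | VC []
  [6] addr=0x2f blk=11 s=3: MISS | VC [7]
  [7] addr=0x5d blk=23 s=3: MISS | VC [7, 11]
  [8] addr=0x1c blk=7 s=3: VC-HIT | VC [23, 11]
  [9] addr=0x15 blk=5 s=1: MISS | VC [23, 11, 29]
  [10] addr=0x24 blk=9 s=1: MISS | VC [23, 11, 29, 5]
  [11] addr=0x14 blk=5 s=1: VC-HIT | VC [23, 11, 29, 9]

MISSES = 6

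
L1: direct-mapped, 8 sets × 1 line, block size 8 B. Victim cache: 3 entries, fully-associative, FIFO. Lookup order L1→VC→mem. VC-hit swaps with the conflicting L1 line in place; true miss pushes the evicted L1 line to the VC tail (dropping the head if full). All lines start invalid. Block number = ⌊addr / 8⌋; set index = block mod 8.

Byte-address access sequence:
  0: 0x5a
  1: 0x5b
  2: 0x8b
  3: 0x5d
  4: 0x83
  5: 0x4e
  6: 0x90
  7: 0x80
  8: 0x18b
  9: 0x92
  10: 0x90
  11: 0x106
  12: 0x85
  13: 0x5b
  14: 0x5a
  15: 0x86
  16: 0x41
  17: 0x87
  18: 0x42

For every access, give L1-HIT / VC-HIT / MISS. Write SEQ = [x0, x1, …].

SEQ = [MISS, L1-HIT, MISS, L1-HIT, MISS, MISS, MISS, L1-HIT, MISS, L1-HIT, L1-HIT, MISS, VC-HIT, L1-HIT, L1-HIT, L1-HIT, MISS, VC-HIT, VC-HIT]

  [0] addr=0x5a blk=11 s=3: MISS | VC []
  [1] addr=0x5b blk=11 s=3: L1-HIT | VC []
  [2] addr=0x8b blk=17 s=1: MISS | VC []
  [3] addr=0x5d blk=11 s=3: L1-HIT | VC []
  [4] addr=0x83 blk=16 s=0: MISS | VC []
  [5] addr=0x4e blk=9 s=1: MISS | VC [17]
  [6] addr=0x90 blk=18 s=2: MISS | VC [17]
  [7] addr=0x80 blk=16 s=0: L1-HIT | VC [17]
  [8] addr=0x18b blk=49 s=1: MISS | VC [17, 9]
  [9] addr=0x92 blk=18 s=2: L1-HIT | VC [17, 9]
  [10] addr=0x90 blk=18 s=2: L1-HIT | VC [17, 9]
  [11] addr=0x106 blk=32 s=0: MISS | VC [17, 9, 16]
  [12] addr=0x85 blk=16 s=0: VC-HIT | VC [17, 9, 32]
  [13] addr=0x5b blk=11 s=3: L1-HIT | VC [17, 9, 32]
  [14] addr=0x5a blk=11 s=3: L1-HIT | VC [17, 9, 32]
  [15] addr=0x86 blk=16 s=0: L1-HIT | VC [17, 9, 32]
  [16] addr=0x41 blk=8 s=0: MISS | VC [9, 32, 16]
  [17] addr=0x87 blk=16 s=0: VC-HIT | VC [9, 32, 8]
  [18] addr=0x42 blk=8 s=0: VC-HIT | VC [9, 32, 16]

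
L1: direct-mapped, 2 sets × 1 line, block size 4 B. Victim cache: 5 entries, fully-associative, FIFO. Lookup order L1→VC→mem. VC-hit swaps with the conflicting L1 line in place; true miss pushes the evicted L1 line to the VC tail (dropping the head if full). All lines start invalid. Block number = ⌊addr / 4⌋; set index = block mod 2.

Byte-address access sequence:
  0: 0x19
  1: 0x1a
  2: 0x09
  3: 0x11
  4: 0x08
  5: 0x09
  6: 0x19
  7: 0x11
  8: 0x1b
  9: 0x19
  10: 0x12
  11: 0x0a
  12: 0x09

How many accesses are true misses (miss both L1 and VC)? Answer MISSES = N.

MISSES = 3

#0 0x19→b6/s0 MISS; vc=[]
#1 0x1a→b6/s0 L1-HIT; vc=[]
#2 0x9→b2/s0 MISS; vc=[6]
#3 0x11→b4/s0 MISS; vc=[6,2]
#4 0x8→b2/s0 VC-HIT; vc=[6,4]
#5 0x9→b2/s0 L1-HIT; vc=[6,4]
#6 0x19→b6/s0 VC-HIT; vc=[2,4]
#7 0x11→b4/s0 VC-HIT; vc=[2,6]
#8 0x1b→b6/s0 VC-HIT; vc=[2,4]
#9 0x19→b6/s0 L1-HIT; vc=[2,4]
#10 0x12→b4/s0 VC-HIT; vc=[2,6]
#11 0xa→b2/s0 VC-HIT; vc=[4,6]
#12 0x9→b2/s0 L1-HIT; vc=[4,6]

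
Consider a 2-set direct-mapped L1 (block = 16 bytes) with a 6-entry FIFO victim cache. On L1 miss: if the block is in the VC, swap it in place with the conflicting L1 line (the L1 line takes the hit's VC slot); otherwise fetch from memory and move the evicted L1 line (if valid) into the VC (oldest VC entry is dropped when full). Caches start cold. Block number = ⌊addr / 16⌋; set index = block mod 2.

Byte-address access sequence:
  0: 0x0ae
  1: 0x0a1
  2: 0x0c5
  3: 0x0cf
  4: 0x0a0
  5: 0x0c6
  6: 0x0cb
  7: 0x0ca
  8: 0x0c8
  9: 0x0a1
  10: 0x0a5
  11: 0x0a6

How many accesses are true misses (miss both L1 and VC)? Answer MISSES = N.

MISSES = 2

0: 0xae (blk 10, set 0) → MISS  vc=[]
1: 0xa1 (blk 10, set 0) → L1-HIT  vc=[]
2: 0xc5 (blk 12, set 0) → MISS  vc=[10]
3: 0xcf (blk 12, set 0) → L1-HIT  vc=[10]
4: 0xa0 (blk 10, set 0) → VC-HIT  vc=[12]
5: 0xc6 (blk 12, set 0) → VC-HIT  vc=[10]
6: 0xcb (blk 12, set 0) → L1-HIT  vc=[10]
7: 0xca (blk 12, set 0) → L1-HIT  vc=[10]
8: 0xc8 (blk 12, set 0) → L1-HIT  vc=[10]
9: 0xa1 (blk 10, set 0) → VC-HIT  vc=[12]
10: 0xa5 (blk 10, set 0) → L1-HIT  vc=[12]
11: 0xa6 (blk 10, set 0) → L1-HIT  vc=[12]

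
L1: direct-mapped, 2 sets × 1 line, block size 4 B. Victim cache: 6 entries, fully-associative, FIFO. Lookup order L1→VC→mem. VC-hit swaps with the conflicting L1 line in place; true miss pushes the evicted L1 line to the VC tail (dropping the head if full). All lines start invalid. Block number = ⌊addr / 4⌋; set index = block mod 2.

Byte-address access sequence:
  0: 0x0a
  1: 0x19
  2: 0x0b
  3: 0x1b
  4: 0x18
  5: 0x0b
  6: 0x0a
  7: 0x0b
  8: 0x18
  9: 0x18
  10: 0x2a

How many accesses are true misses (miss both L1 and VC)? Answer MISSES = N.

0: 0xa (blk 2, set 0) → MISS  vc=[]
1: 0x19 (blk 6, set 0) → MISS  vc=[2]
2: 0xb (blk 2, set 0) → VC-HIT  vc=[6]
3: 0x1b (blk 6, set 0) → VC-HIT  vc=[2]
4: 0x18 (blk 6, set 0) → L1-HIT  vc=[2]
5: 0xb (blk 2, set 0) → VC-HIT  vc=[6]
6: 0xa (blk 2, set 0) → L1-HIT  vc=[6]
7: 0xb (blk 2, set 0) → L1-HIT  vc=[6]
8: 0x18 (blk 6, set 0) → VC-HIT  vc=[2]
9: 0x18 (blk 6, set 0) → L1-HIT  vc=[2]
10: 0x2a (blk 10, set 0) → MISS  vc=[2, 6]

MISSES = 3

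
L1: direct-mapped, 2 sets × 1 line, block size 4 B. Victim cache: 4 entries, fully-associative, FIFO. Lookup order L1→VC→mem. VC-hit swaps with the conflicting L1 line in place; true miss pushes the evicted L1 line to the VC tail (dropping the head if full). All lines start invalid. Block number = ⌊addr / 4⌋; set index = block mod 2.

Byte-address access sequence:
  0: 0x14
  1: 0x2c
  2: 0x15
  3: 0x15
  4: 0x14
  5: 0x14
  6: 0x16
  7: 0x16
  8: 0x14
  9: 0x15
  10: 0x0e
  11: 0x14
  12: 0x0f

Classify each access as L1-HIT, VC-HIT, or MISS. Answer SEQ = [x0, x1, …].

SEQ = [MISS, MISS, VC-HIT, L1-HIT, L1-HIT, L1-HIT, L1-HIT, L1-HIT, L1-HIT, L1-HIT, MISS, VC-HIT, VC-HIT]

0: 0x14 (blk 5, set 1) → MISS  vc=[]
1: 0x2c (blk 11, set 1) → MISS  vc=[5]
2: 0x15 (blk 5, set 1) → VC-HIT  vc=[11]
3: 0x15 (blk 5, set 1) → L1-HIT  vc=[11]
4: 0x14 (blk 5, set 1) → L1-HIT  vc=[11]
5: 0x14 (blk 5, set 1) → L1-HIT  vc=[11]
6: 0x16 (blk 5, set 1) → L1-HIT  vc=[11]
7: 0x16 (blk 5, set 1) → L1-HIT  vc=[11]
8: 0x14 (blk 5, set 1) → L1-HIT  vc=[11]
9: 0x15 (blk 5, set 1) → L1-HIT  vc=[11]
10: 0xe (blk 3, set 1) → MISS  vc=[11, 5]
11: 0x14 (blk 5, set 1) → VC-HIT  vc=[11, 3]
12: 0xf (blk 3, set 1) → VC-HIT  vc=[11, 5]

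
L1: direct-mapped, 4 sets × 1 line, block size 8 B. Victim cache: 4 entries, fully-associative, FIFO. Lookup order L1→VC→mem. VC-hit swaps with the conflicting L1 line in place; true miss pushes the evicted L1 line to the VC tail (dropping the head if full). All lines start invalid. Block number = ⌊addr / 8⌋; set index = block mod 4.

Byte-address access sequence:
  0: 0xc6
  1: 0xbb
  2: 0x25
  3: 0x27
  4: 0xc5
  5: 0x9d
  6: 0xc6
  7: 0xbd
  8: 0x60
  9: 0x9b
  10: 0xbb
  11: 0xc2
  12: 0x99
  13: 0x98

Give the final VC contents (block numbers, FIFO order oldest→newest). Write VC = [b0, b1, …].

VC = [4, 23, 12]

#0 0xc6→b24/s0 MISS; vc=[]
#1 0xbb→b23/s3 MISS; vc=[]
#2 0x25→b4/s0 MISS; vc=[24]
#3 0x27→b4/s0 L1-HIT; vc=[24]
#4 0xc5→b24/s0 VC-HIT; vc=[4]
#5 0x9d→b19/s3 MISS; vc=[4,23]
#6 0xc6→b24/s0 L1-HIT; vc=[4,23]
#7 0xbd→b23/s3 VC-HIT; vc=[4,19]
#8 0x60→b12/s0 MISS; vc=[4,19,24]
#9 0x9b→b19/s3 VC-HIT; vc=[4,23,24]
#10 0xbb→b23/s3 VC-HIT; vc=[4,19,24]
#11 0xc2→b24/s0 VC-HIT; vc=[4,19,12]
#12 0x99→b19/s3 VC-HIT; vc=[4,23,12]
#13 0x98→b19/s3 L1-HIT; vc=[4,23,12]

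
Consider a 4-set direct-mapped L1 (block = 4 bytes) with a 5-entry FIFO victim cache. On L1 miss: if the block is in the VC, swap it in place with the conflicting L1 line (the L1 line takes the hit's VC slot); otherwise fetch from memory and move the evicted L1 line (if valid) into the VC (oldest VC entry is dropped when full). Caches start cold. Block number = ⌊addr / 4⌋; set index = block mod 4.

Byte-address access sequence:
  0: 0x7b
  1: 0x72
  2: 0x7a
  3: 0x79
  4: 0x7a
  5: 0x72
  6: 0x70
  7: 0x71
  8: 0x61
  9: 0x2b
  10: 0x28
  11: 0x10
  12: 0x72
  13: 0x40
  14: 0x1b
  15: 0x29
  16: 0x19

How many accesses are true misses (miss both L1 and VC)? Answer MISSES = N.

  [0] addr=0x7b blk=30 s=2: MISS | VC []
  [1] addr=0x72 blk=28 s=0: MISS | VC []
  [2] addr=0x7a blk=30 s=2: L1-HIT | VC []
  [3] addr=0x79 blk=30 s=2: L1-HIT | VC []
  [4] addr=0x7a blk=30 s=2: L1-HIT | VC []
  [5] addr=0x72 blk=28 s=0: L1-HIT | VC []
  [6] addr=0x70 blk=28 s=0: L1-HIT | VC []
  [7] addr=0x71 blk=28 s=0: L1-HIT | VC []
  [8] addr=0x61 blk=24 s=0: MISS | VC [28]
  [9] addr=0x2b blk=10 s=2: MISS | VC [28, 30]
  [10] addr=0x28 blk=10 s=2: L1-HIT | VC [28, 30]
  [11] addr=0x10 blk=4 s=0: MISS | VC [28, 30, 24]
  [12] addr=0x72 blk=28 s=0: VC-HIT | VC [4, 30, 24]
  [13] addr=0x40 blk=16 s=0: MISS | VC [4, 30, 24, 28]
  [14] addr=0x1b blk=6 s=2: MISS | VC [4, 30, 24, 28, 10]
  [15] addr=0x29 blk=10 s=2: VC-HIT | VC [4, 30, 24, 28, 6]
  [16] addr=0x19 blk=6 s=2: VC-HIT | VC [4, 30, 24, 28, 10]

MISSES = 7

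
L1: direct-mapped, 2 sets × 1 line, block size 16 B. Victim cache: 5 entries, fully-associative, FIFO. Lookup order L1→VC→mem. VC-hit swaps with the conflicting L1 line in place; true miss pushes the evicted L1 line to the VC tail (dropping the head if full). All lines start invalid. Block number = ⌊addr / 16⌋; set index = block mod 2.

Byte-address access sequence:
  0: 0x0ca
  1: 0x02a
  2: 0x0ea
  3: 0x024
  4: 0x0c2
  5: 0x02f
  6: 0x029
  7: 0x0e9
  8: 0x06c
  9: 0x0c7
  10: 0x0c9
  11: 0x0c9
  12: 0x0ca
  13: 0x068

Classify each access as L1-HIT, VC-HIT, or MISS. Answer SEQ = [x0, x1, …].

SEQ = [MISS, MISS, MISS, VC-HIT, VC-HIT, VC-HIT, L1-HIT, VC-HIT, MISS, VC-HIT, L1-HIT, L1-HIT, L1-HIT, VC-HIT]

0: 0xca (blk 12, set 0) → MISS  vc=[]
1: 0x2a (blk 2, set 0) → MISS  vc=[12]
2: 0xea (blk 14, set 0) → MISS  vc=[12, 2]
3: 0x24 (blk 2, set 0) → VC-HIT  vc=[12, 14]
4: 0xc2 (blk 12, set 0) → VC-HIT  vc=[2, 14]
5: 0x2f (blk 2, set 0) → VC-HIT  vc=[12, 14]
6: 0x29 (blk 2, set 0) → L1-HIT  vc=[12, 14]
7: 0xe9 (blk 14, set 0) → VC-HIT  vc=[12, 2]
8: 0x6c (blk 6, set 0) → MISS  vc=[12, 2, 14]
9: 0xc7 (blk 12, set 0) → VC-HIT  vc=[6, 2, 14]
10: 0xc9 (blk 12, set 0) → L1-HIT  vc=[6, 2, 14]
11: 0xc9 (blk 12, set 0) → L1-HIT  vc=[6, 2, 14]
12: 0xca (blk 12, set 0) → L1-HIT  vc=[6, 2, 14]
13: 0x68 (blk 6, set 0) → VC-HIT  vc=[12, 2, 14]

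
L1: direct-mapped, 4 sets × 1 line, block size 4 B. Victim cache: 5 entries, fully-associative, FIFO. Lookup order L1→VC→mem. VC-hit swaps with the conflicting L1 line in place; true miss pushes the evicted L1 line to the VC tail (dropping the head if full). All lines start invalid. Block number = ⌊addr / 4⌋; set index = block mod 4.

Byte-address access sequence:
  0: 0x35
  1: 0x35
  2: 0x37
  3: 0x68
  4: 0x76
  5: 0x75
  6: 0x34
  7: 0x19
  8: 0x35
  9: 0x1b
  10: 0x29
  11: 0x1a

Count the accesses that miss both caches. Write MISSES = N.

MISSES = 5

0: 0x35 (blk 13, set 1) → MISS  vc=[]
1: 0x35 (blk 13, set 1) → L1-HIT  vc=[]
2: 0x37 (blk 13, set 1) → L1-HIT  vc=[]
3: 0x68 (blk 26, set 2) → MISS  vc=[]
4: 0x76 (blk 29, set 1) → MISS  vc=[13]
5: 0x75 (blk 29, set 1) → L1-HIT  vc=[13]
6: 0x34 (blk 13, set 1) → VC-HIT  vc=[29]
7: 0x19 (blk 6, set 2) → MISS  vc=[29, 26]
8: 0x35 (blk 13, set 1) → L1-HIT  vc=[29, 26]
9: 0x1b (blk 6, set 2) → L1-HIT  vc=[29, 26]
10: 0x29 (blk 10, set 2) → MISS  vc=[29, 26, 6]
11: 0x1a (blk 6, set 2) → VC-HIT  vc=[29, 26, 10]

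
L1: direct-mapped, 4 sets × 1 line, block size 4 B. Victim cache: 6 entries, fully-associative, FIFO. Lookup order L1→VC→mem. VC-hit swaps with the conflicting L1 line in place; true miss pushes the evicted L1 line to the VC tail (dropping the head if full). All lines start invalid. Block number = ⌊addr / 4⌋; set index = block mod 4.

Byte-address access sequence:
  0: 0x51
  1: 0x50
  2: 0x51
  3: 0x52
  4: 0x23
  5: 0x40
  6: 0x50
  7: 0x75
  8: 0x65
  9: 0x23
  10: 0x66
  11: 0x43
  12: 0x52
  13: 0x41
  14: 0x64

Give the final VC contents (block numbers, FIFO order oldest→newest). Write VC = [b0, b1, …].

#0 0x51→b20/s0 MISS; vc=[]
#1 0x50→b20/s0 L1-HIT; vc=[]
#2 0x51→b20/s0 L1-HIT; vc=[]
#3 0x52→b20/s0 L1-HIT; vc=[]
#4 0x23→b8/s0 MISS; vc=[20]
#5 0x40→b16/s0 MISS; vc=[20,8]
#6 0x50→b20/s0 VC-HIT; vc=[16,8]
#7 0x75→b29/s1 MISS; vc=[16,8]
#8 0x65→b25/s1 MISS; vc=[16,8,29]
#9 0x23→b8/s0 VC-HIT; vc=[16,20,29]
#10 0x66→b25/s1 L1-HIT; vc=[16,20,29]
#11 0x43→b16/s0 VC-HIT; vc=[8,20,29]
#12 0x52→b20/s0 VC-HIT; vc=[8,16,29]
#13 0x41→b16/s0 VC-HIT; vc=[8,20,29]
#14 0x64→b25/s1 L1-HIT; vc=[8,20,29]

VC = [8, 20, 29]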